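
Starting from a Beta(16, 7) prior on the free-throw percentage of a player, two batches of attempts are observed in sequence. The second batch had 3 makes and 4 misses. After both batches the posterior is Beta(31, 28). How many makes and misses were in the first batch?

Sequential conjugate updates are equivalent to a single update on the pooled data, so total successes = posterior α − prior α and total failures = posterior β − prior β.
Total across both batches: 31−16=15 makes, 28−7=21 misses.
Subtract the second batch: 15−3=12 makes and 21−4=17 misses.

12 makes and 17 misses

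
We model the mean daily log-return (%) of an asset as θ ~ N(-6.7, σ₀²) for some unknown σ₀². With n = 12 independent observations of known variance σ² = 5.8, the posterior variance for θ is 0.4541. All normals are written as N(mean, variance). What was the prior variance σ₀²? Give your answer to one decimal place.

For the Normal–Normal model with known σ², precisions add: τ_n = τ₀ + n/σ².
So 1/σ₀² = 1/0.4541 − 12/5.8 = 2.202158 − 2.068966 = 0.133192.
Hence σ₀² = 1/0.133192 ≈ 7.5.

σ₀² = 7.5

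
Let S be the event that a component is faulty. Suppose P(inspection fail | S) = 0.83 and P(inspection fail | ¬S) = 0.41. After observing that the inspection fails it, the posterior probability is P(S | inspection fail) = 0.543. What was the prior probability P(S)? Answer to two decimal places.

In odds form, posterior odds = prior odds × likelihood ratio, so prior odds = posterior odds ÷ LR.
Posterior odds = 0.543/(1−0.543) = 1.1882. LR = 0.83/0.41 = 2.0244.
Prior odds = 1.1882/2.0244 = 0.5869, so P(S) = 0.5869/(1+0.5869) ≈ 0.37.

P(S) = 0.37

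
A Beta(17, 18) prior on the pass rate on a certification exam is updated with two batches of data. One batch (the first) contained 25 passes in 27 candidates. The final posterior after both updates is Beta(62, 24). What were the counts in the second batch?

20 passes and 4 failures

Because Beta–binomial updating is additive in the counts, the combined data contributed (α_post−α_prior, β_post−β_prior) successes and failures.
Total across both batches: 62−17=45 passes, 24−18=6 failures.
Subtract the first batch: 45−25=20 passes and 6−2=4 failures.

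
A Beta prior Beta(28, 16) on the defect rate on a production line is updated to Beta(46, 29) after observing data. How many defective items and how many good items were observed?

Under Beta–binomial conjugacy the posterior parameters are (a+s, b+f).
So s = 46 − 28 = 18 and f = 29 − 16 = 13.

18 defective items and 13 good items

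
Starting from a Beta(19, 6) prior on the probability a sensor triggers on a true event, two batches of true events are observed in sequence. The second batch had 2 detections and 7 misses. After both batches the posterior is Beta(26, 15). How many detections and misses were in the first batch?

Sequential conjugate updates are equivalent to a single update on the pooled data, so total successes = posterior α − prior α and total failures = posterior β − prior β.
Total across both batches: 26−19=7 detections, 15−6=9 misses.
Subtract the second batch: 7−2=5 detections and 9−7=2 misses.

5 detections and 2 misses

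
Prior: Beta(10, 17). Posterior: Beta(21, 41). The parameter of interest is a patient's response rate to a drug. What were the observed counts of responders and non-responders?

11 responders and 24 non-responders

Under Beta–binomial conjugacy the posterior parameters are (α+s, β+f).
So s = 21 − 10 = 11 and f = 41 − 17 = 24.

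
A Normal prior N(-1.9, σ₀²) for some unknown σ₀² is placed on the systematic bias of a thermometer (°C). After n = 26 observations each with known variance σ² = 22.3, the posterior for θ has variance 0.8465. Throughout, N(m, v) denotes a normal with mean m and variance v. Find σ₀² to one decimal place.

For the Normal–Normal model with known σ², precisions add: τ_n = τ₀ + n/σ².
So 1/σ₀² = 1/0.8465 − 26/22.3 = 1.181335 − 1.165919 = 0.015416.
Hence σ₀² = 1/0.015416 ≈ 64.9.

σ₀² = 64.9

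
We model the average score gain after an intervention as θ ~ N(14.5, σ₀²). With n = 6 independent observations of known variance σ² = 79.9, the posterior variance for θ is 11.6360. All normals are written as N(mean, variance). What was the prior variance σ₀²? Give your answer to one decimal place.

σ₀² = 92.2

For the Normal–Normal model with known σ², precisions add: τ_n = τ₀ + n/σ².
So 1/σ₀² = 1/11.6360 − 6/79.9 = 0.085940 − 0.075094 = 0.010846.
Hence σ₀² = 1/0.010846 ≈ 92.2.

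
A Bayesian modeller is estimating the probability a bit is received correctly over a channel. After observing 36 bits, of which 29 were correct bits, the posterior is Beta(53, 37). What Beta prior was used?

A Beta(α, β) prior with s successes and f failures in binomial data gives a Beta(α+s, β+f) posterior.
Subtract the data counts: 53−29=24, 37−7=30.

Beta(24, 30)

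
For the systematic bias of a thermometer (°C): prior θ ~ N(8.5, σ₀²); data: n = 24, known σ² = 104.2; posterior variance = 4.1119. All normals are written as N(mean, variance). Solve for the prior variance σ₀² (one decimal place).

σ₀² = 77.7

Posterior precision equals prior precision plus data precision: 1/σ_n² = 1/σ₀² + n/σ².
So 1/σ₀² = 1/4.1119 − 24/104.2 = 0.243197 − 0.230326 = 0.012871.
Hence σ₀² = 1/0.012871 ≈ 77.7.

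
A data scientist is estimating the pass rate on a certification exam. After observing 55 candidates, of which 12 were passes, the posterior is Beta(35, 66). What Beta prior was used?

Under Beta–binomial conjugacy the posterior parameters are (a+s, b+f).
Subtract the data counts: 35−12=23, 66−43=23.

Beta(23, 23)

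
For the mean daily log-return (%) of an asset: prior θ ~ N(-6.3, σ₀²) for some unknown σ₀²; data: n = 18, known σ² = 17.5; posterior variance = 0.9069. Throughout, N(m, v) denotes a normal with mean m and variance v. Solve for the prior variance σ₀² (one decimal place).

σ₀² = 13.5

For the Normal–Normal model with known σ², precisions add: τ_n = τ₀ + n/σ².
So 1/σ₀² = 1/0.9069 − 18/17.5 = 1.102657 − 1.028571 = 0.074086.
Hence σ₀² = 1/0.074086 ≈ 13.5.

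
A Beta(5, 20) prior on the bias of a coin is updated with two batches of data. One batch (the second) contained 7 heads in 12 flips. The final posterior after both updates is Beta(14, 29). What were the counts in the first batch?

Sequential conjugate updates are equivalent to a single update on the pooled data, so total successes = posterior α − prior α and total failures = posterior β − prior β.
Total across both batches: 14−5=9 heads, 29−20=9 tails.
Subtract the second batch: 9−7=2 heads and 9−5=4 tails.

2 heads and 4 tails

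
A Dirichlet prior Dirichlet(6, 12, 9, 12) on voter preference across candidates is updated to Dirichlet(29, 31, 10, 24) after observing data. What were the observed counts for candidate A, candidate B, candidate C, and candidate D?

counts (23, 19, 1, 12)

For a Dirichlet(α) prior with multinomial counts c, the posterior is Dirichlet(α + c) componentwise.
Counts are posterior − prior componentwise: 29−6=23, 31−12=19, 10−9=1, 24−12=12.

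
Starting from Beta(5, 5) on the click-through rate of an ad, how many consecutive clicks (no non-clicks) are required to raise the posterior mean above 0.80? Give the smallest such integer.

After k clicks and 0 non-clicks the posterior is Beta(5+k, 5), with mean (5+k)/(5+5+k).
Set (5+k)/(10+k) > 0.80 and solve: k > (0.80·10 − 5)/(1 − 0.80) = 15.000.
The smallest integer exceeding 15.000 is 16.

k = 16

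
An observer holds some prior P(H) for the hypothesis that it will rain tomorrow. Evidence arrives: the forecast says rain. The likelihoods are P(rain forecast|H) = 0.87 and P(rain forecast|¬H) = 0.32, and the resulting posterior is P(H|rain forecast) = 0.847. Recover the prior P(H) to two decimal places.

P(H) = 0.67

Bayes' rule in odds form gives O(H|E) = O(H)·[P(E|H)/P(E|¬H)], hence O(H) = O(H|E)/LR.
Posterior odds = 0.847/(1−0.847) = 5.5359. LR = 0.87/0.32 = 2.7188.
Prior odds = 5.5359/2.7188 = 2.0362, so P(H) = 2.0362/(1+2.0362) ≈ 0.67.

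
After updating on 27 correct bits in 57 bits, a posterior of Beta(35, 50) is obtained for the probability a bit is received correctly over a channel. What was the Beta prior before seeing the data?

Beta(8, 20)

Beta is conjugate to the binomial likelihood: posterior = Beta(α+s, β+f).
So α = 35 − 27 = 8 and β = 50 − 30 = 20.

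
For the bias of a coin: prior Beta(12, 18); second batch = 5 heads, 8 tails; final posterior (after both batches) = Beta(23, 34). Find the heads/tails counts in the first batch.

Sequential conjugate updates are equivalent to a single update on the pooled data, so total successes = posterior α − prior α and total failures = posterior β − prior β.
Total across both batches: 23−12=11 heads, 34−18=16 tails.
Subtract the second batch: 11−5=6 heads and 16−8=8 tails.

6 heads and 8 tails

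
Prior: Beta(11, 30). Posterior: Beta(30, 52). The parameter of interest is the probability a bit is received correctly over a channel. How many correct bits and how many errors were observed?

Under Beta–binomial conjugacy the posterior parameters are (a+s, b+f).
So s = 30 − 11 = 19 and f = 52 − 30 = 22.

19 correct bits and 22 errors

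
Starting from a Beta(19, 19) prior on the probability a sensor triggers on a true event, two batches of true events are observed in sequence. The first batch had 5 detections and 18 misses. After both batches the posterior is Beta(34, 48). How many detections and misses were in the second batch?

10 detections and 11 misses

Sequential conjugate updates are equivalent to a single update on the pooled data, so total successes = posterior α − prior α and total failures = posterior β − prior β.
Total across both batches: 34−19=15 detections, 48−19=29 misses.
Subtract the first batch: 15−5=10 detections and 29−18=11 misses.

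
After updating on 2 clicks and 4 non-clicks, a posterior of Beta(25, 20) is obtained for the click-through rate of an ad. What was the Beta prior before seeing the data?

Beta is conjugate to the binomial likelihood: posterior = Beta(a+s, b+f).
Subtract the data counts: 25−2=23, 20−4=16.

Beta(23, 16)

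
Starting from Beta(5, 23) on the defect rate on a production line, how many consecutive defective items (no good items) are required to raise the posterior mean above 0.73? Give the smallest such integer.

k = 58

After k defective items and 0 good items the posterior is Beta(5+k, 23), with mean (5+k)/(5+23+k).
Set (5+k)/(28+k) > 0.73 and solve: k > (0.73·28 − 5)/(1 − 0.73) = 57.185.
The smallest integer exceeding 57.185 is 58, and checking k=58: (63)/(86) = 0.7326 > 0.73.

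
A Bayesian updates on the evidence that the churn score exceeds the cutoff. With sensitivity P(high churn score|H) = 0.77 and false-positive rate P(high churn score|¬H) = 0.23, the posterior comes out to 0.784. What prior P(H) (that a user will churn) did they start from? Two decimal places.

P(H) = 0.52

In odds form, posterior odds = prior odds × likelihood ratio, so prior odds = posterior odds ÷ LR.
Posterior odds = 0.784/(1−0.784) = 3.6296. LR = 0.77/0.23 = 3.3478.
Prior odds = 3.6296/3.3478 = 1.0842, so P(H) = 1.0842/(1+1.0842) ≈ 0.52.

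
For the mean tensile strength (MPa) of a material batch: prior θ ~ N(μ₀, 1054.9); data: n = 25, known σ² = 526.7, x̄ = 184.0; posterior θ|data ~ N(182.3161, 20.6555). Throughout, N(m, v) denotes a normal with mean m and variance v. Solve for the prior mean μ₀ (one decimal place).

With known observation variance, the Normal–Normal posterior has precision τ_n = τ₀ + n/σ² and mean μ_n = (τ₀μ₀ + (n/σ²)x̄)/τ_n.
Here τ₀ = 1/1054.9 = 0.000948 and τ_data = 25/526.7 = 0.047465, so τ_n = 0.048413.
Rearranging for μ₀: μ₀ = (μ_n·τ_n − τ_data·x̄)/τ₀ = (182.3161·0.048413 − 0.047465·184.0) / 0.000948 = 0.092909/0.000948 ≈ 98.0.

μ₀ = 98.0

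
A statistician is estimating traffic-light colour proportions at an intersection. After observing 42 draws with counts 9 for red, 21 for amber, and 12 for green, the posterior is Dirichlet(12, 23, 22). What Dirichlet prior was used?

Dirichlet(3, 2, 10)

For a Dirichlet(α) prior with multinomial counts c, the posterior is Dirichlet(α + c) componentwise.
Subtract each count from the matching posterior parameter: 12−9=3, 23−21=2, 22−12=10.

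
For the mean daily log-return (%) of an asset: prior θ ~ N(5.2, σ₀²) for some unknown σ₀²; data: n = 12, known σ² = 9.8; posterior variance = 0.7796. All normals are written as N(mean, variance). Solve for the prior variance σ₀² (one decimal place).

For the Normal–Normal model with known σ², precisions add: τ_n = τ₀ + n/σ².
So 1/σ₀² = 1/0.7796 − 12/9.8 = 1.282709 − 1.224490 = 0.058219.
Hence σ₀² = 1/0.058219 ≈ 17.2.

σ₀² = 17.2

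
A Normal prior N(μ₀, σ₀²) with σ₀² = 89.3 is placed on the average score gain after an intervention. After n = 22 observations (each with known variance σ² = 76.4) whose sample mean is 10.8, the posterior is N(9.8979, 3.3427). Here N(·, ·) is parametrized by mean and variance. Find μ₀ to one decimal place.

The posterior mean is a precision-weighted average: μ_n = (τ₀μ₀ + τ_data·x̄)/(τ₀+τ_data), with τ₀=1/σ₀² and τ_data=n/σ².
Here τ₀ = 1/89.3 = 0.011198 and τ_data = 22/76.4 = 0.287958, so τ_n = 0.299156.
Rearranging for μ₀: μ₀ = (μ_n·τ_n − τ_data·x̄)/τ₀ = (9.8979·0.299156 − 0.287958·10.8) / 0.011198 = -0.148930/0.011198 ≈ -13.3.

μ₀ = -13.3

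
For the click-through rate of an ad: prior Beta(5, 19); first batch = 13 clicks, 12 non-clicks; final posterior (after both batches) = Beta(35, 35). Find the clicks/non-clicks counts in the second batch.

17 clicks and 4 non-clicks

Because Beta–binomial updating is additive in the counts, the combined data contributed (α_post−α_prior, β_post−β_prior) successes and failures.
Total across both batches: 35−5=30 clicks, 35−19=16 non-clicks.
Subtract the first batch: 30−13=17 clicks and 16−12=4 non-clicks.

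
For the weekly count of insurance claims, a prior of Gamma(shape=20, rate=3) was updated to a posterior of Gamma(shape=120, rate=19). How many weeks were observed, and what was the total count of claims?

n = 16 weeks with total 100 claims

Gamma–Poisson conjugacy: posterior shape = α + Σxᵢ, posterior rate = β + n.
Matching: Σxᵢ = 120 − 20 = 100 and n = 19 − 3 = 16.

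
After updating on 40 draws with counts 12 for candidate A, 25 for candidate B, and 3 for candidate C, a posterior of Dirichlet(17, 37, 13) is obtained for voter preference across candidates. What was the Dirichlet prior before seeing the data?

Dirichlet(5, 12, 10)

For a Dirichlet(α) prior with multinomial counts c, the posterior is Dirichlet(α + c) componentwise.
Subtract each count from the matching posterior parameter: 17−12=5, 37−25=12, 13−3=10.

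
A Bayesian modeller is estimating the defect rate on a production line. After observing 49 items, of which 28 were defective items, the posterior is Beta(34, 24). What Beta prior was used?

Under Beta–binomial conjugacy the posterior parameters are (α+s, β+f).
So α = 34 − 28 = 6 and β = 24 − 21 = 3.

Beta(6, 3)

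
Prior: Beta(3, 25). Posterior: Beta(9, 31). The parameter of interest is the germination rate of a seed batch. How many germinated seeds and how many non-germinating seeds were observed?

A Beta(α, β) prior with s successes and f failures in binomial data gives a Beta(α+s, β+f) posterior.
So s = 9 − 3 = 6 and f = 31 − 25 = 6.

6 germinated seeds and 6 non-germinating seeds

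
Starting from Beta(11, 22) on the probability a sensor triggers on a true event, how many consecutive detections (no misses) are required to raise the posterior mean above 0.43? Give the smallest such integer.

k = 6

After k detections and 0 misses the posterior is Beta(11+k, 22), with mean (11+k)/(11+22+k).
Set (11+k)/(33+k) > 0.43 and solve: k > (0.43·33 − 11)/(1 − 0.43) = 5.596.
The smallest integer exceeding 5.596 is 6.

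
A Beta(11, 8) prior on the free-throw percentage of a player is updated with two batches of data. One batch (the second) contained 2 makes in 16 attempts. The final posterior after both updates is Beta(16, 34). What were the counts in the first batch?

3 makes and 12 misses

Because Beta–binomial updating is additive in the counts, the combined data contributed (α_post−α_prior, β_post−β_prior) successes and failures.
Total across both batches: 16−11=5 makes, 34−8=26 misses.
Subtract the second batch: 5−2=3 makes and 26−14=12 misses.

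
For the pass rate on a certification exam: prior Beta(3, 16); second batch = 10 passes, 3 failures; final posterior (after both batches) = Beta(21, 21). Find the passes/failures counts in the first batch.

Sequential conjugate updates are equivalent to a single update on the pooled data, so total successes = posterior α − prior α and total failures = posterior β − prior β.
Total across both batches: 21−3=18 passes, 21−16=5 failures.
Subtract the second batch: 18−10=8 passes and 5−3=2 failures.

8 passes and 2 failures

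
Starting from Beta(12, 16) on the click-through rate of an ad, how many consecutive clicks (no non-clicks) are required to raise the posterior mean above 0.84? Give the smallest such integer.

After k clicks and 0 non-clicks the posterior is Beta(12+k, 16), with mean (12+k)/(12+16+k).
Set (12+k)/(28+k) > 0.84 and solve: k > (0.84·28 − 12)/(1 − 0.84) = 72.000.
The smallest integer exceeding 72.000 is 73.

k = 73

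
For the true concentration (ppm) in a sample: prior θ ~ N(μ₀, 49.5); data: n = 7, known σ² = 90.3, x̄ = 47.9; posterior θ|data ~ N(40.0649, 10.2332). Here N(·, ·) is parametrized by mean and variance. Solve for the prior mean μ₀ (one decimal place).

μ₀ = 10.0

The posterior mean is a precision-weighted average: μ_n = (τ₀μ₀ + τ_data·x̄)/(τ₀+τ_data), with τ₀=1/σ₀² and τ_data=n/σ².
Here τ₀ = 1/49.5 = 0.020202 and τ_data = 7/90.3 = 0.077519, so τ_n = 0.097721.
Rearranging for μ₀: μ₀ = (μ_n·τ_n − τ_data·x̄)/τ₀ = (40.0649·0.097721 − 0.077519·47.9) / 0.020202 = 0.202022/0.020202 ≈ 10.0.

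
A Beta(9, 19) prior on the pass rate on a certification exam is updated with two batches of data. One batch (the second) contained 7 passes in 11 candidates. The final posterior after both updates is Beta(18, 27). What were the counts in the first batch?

2 passes and 4 failures

Because Beta–binomial updating is additive in the counts, the combined data contributed (α_post−α_prior, β_post−β_prior) successes and failures.
Total across both batches: 18−9=9 passes, 27−19=8 failures.
Subtract the second batch: 9−7=2 passes and 8−4=4 failures.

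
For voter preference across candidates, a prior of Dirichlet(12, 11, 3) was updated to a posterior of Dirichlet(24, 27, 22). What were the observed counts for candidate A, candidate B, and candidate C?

For a Dirichlet(α) prior with multinomial counts c, the posterior is Dirichlet(α + c) componentwise.
Counts are posterior − prior componentwise: 24−12=12, 27−11=16, 22−3=19.

counts (12, 16, 19)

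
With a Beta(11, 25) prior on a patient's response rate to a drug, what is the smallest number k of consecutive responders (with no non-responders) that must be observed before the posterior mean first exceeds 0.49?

After k responders and 0 non-responders the posterior is Beta(11+k, 25), with mean (11+k)/(11+25+k).
Set (11+k)/(36+k) > 0.49 and solve: k > (0.49·36 − 11)/(1 − 0.49) = 13.020.
The smallest integer exceeding 13.020 is 14.

k = 14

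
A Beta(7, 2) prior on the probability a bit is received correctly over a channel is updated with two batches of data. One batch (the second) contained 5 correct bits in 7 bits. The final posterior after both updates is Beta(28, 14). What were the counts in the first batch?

Because Beta–binomial updating is additive in the counts, the combined data contributed (α_post−α_prior, β_post−β_prior) successes and failures.
Total across both batches: 28−7=21 correct bits, 14−2=12 errors.
Subtract the second batch: 21−5=16 correct bits and 12−2=10 errors.

16 correct bits and 10 errors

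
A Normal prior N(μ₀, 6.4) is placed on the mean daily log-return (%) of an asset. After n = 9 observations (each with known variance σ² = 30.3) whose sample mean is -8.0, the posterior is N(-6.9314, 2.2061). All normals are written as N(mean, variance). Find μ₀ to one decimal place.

The posterior mean is a precision-weighted average: μ_n = (τ₀μ₀ + τ_data·x̄)/(τ₀+τ_data), with τ₀=1/σ₀² and τ_data=n/σ².
Here τ₀ = 1/6.4 = 0.156250 and τ_data = 9/30.3 = 0.297030, so τ_n = 0.453280.
Rearranging for μ₀: μ₀ = (μ_n·τ_n − τ_data·x̄)/τ₀ = (-6.9314·0.453280 − 0.297030·-8.0) / 0.156250 = -0.765625/0.156250 ≈ -4.9.

μ₀ = -4.9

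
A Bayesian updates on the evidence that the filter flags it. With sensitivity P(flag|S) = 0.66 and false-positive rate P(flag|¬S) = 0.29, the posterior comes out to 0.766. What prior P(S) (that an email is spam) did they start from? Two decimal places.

P(S) = 0.59

Bayes' rule in odds form gives O(S|E) = O(S)·[P(E|S)/P(E|¬S)], hence O(S) = O(S|E)/LR.
Posterior odds = 0.766/(1−0.766) = 3.2735. LR = 0.66/0.29 = 2.2759.
Prior odds = 3.2735/2.2759 = 1.4383, so P(S) = 1.4383/(1+1.4383) ≈ 0.59.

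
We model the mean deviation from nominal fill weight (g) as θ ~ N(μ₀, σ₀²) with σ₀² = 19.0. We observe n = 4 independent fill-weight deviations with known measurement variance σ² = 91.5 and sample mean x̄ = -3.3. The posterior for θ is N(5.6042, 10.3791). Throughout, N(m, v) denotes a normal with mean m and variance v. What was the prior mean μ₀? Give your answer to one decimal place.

The posterior mean is a precision-weighted average: μ_n = (τ₀μ₀ + τ_data·x̄)/(τ₀+τ_data), with τ₀=1/σ₀² and τ_data=n/σ².
Here τ₀ = 1/19.0 = 0.052632 and τ_data = 4/91.5 = 0.043716, so τ_n = 0.096348.
Rearranging for μ₀: μ₀ = (μ_n·τ_n − τ_data·x̄)/τ₀ = (5.6042·0.096348 − 0.043716·-3.3) / 0.052632 = 0.684216/0.052632 ≈ 13.0.

μ₀ = 13.0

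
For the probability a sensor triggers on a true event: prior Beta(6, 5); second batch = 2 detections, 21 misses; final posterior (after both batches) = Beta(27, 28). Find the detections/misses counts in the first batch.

Because Beta–binomial updating is additive in the counts, the combined data contributed (α_post−α_prior, β_post−β_prior) successes and failures.
Total across both batches: 27−6=21 detections, 28−5=23 misses.
Subtract the second batch: 21−2=19 detections and 23−21=2 misses.

19 detections and 2 misses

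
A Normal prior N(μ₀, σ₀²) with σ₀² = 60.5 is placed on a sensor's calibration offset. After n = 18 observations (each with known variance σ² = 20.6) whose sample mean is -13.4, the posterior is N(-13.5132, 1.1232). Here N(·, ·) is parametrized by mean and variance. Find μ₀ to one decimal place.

The posterior mean is a precision-weighted average: μ_n = (τ₀μ₀ + τ_data·x̄)/(τ₀+τ_data), with τ₀=1/σ₀² and τ_data=n/σ².
Here τ₀ = 1/60.5 = 0.016529 and τ_data = 18/20.6 = 0.873786, so τ_n = 0.890315.
Rearranging for μ₀: μ₀ = (μ_n·τ_n − τ_data·x̄)/τ₀ = (-13.5132·0.890315 − 0.873786·-13.4) / 0.016529 = -0.322272/0.016529 ≈ -19.5.

μ₀ = -19.5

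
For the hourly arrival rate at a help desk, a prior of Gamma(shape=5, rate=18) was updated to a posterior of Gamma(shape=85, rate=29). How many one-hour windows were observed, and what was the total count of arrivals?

n = 11 one-hour windows with total 80 arrivals

Gamma–Poisson conjugacy: posterior shape = α + Σxᵢ, posterior rate = β + n.
Matching: Σxᵢ = 85 − 5 = 80 and n = 29 − 18 = 11.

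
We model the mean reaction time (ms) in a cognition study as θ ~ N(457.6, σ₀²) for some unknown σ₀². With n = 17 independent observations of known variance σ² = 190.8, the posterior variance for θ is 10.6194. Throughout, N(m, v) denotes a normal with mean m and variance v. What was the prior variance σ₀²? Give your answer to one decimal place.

σ₀² = 197.3

Posterior precision equals prior precision plus data precision: 1/σ_n² = 1/σ₀² + n/σ².
So 1/σ₀² = 1/10.6194 − 17/190.8 = 0.094167 − 0.089099 = 0.005068.
Hence σ₀² = 1/0.005068 ≈ 197.3.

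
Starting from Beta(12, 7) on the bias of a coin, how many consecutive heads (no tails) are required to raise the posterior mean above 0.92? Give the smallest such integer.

After k heads and 0 tails the posterior is Beta(12+k, 7), with mean (12+k)/(12+7+k).
Set (12+k)/(19+k) > 0.92 and solve: k > (0.92·19 − 12)/(1 − 0.92) = 68.500.
The smallest integer exceeding 68.500 is 69, and checking k=69: (81)/(88) = 0.9205 > 0.92.

k = 69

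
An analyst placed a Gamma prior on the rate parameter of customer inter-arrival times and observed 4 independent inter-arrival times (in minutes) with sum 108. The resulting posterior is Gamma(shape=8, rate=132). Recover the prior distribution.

Gamma(shape=4, rate=24)

Gamma–exponential conjugacy: posterior shape = α + n, posterior rate = β + Σtᵢ.
So α = 8 − 4 = 4 and β = 132 − 108 = 24.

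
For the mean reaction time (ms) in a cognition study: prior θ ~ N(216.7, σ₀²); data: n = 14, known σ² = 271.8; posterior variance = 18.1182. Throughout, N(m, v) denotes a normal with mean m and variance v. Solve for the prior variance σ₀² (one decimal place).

σ₀² = 271.4

Posterior precision equals prior precision plus data precision: 1/σ_n² = 1/σ₀² + n/σ².
So 1/σ₀² = 1/18.1182 − 14/271.8 = 0.055193 − 0.051508 = 0.003685.
Hence σ₀² = 1/0.003685 ≈ 271.4.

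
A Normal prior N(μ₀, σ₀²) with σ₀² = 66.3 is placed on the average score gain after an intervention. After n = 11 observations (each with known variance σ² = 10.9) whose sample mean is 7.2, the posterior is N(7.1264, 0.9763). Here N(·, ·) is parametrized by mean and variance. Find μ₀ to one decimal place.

With known observation variance, the Normal–Normal posterior has precision τ_n = τ₀ + n/σ² and mean μ_n = (τ₀μ₀ + (n/σ²)x̄)/τ_n.
Here τ₀ = 1/66.3 = 0.015083 and τ_data = 11/10.9 = 1.009174, so τ_n = 1.024257.
Rearranging for μ₀: μ₀ = (μ_n·τ_n − τ_data·x̄)/τ₀ = (7.1264·1.024257 − 1.009174·7.2) / 0.015083 = 0.033212/0.015083 ≈ 2.2.

μ₀ = 2.2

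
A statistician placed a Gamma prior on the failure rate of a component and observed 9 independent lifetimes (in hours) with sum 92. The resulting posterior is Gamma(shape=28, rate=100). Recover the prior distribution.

Gamma(shape=19, rate=8)

For an exponential likelihood with a Gamma(α, β) prior on the rate, n observations with total T give posterior Gamma(α+n, β+T).
So α = 28 − 9 = 19 and β = 100 − 92 = 8.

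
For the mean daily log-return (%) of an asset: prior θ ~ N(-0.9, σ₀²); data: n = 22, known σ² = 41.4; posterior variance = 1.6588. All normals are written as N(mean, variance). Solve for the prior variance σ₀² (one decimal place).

σ₀² = 14.0

Posterior precision equals prior precision plus data precision: 1/σ_n² = 1/σ₀² + n/σ².
So 1/σ₀² = 1/1.6588 − 22/41.4 = 0.602845 − 0.531401 = 0.071444.
Hence σ₀² = 1/0.071444 ≈ 14.0.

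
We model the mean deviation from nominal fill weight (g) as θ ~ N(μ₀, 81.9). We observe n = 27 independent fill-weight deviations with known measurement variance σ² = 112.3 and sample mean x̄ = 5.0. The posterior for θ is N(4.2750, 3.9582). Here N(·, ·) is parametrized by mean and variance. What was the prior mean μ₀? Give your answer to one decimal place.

μ₀ = -10.0

With known observation variance, the Normal–Normal posterior has precision τ_n = τ₀ + n/σ² and mean μ_n = (τ₀μ₀ + (n/σ²)x̄)/τ_n.
Here τ₀ = 1/81.9 = 0.012210 and τ_data = 27/112.3 = 0.240427, so τ_n = 0.252637.
Rearranging for μ₀: μ₀ = (μ_n·τ_n − τ_data·x̄)/τ₀ = (4.2750·0.252637 − 0.240427·5.0) / 0.012210 = -0.122112/0.012210 ≈ -10.0.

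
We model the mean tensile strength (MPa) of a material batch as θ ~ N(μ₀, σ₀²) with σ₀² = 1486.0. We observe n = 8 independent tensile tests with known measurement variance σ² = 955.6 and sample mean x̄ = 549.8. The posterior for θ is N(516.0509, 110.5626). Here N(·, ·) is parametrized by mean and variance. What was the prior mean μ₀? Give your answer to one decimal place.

With known observation variance, the Normal–Normal posterior has precision τ_n = τ₀ + n/σ² and mean μ_n = (τ₀μ₀ + (n/σ²)x̄)/τ_n.
Here τ₀ = 1/1486.0 = 0.000673 and τ_data = 8/955.6 = 0.008372, so τ_n = 0.009045.
Rearranging for μ₀: μ₀ = (μ_n·τ_n − τ_data·x̄)/τ₀ = (516.0509·0.009045 − 0.008372·549.8) / 0.000673 = 0.064755/0.000673 ≈ 96.2.

μ₀ = 96.2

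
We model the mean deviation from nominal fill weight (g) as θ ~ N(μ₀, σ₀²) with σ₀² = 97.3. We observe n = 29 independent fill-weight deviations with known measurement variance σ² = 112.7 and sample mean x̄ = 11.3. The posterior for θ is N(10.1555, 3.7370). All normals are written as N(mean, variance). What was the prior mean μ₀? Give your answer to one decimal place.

μ₀ = -18.5

The posterior mean is a precision-weighted average: μ_n = (τ₀μ₀ + τ_data·x̄)/(τ₀+τ_data), with τ₀=1/σ₀² and τ_data=n/σ².
Here τ₀ = 1/97.3 = 0.010277 and τ_data = 29/112.7 = 0.257320, so τ_n = 0.267597.
Rearranging for μ₀: μ₀ = (μ_n·τ_n − τ_data·x̄)/τ₀ = (10.1555·0.267597 − 0.257320·11.3) / 0.010277 = -0.190135/0.010277 ≈ -18.5.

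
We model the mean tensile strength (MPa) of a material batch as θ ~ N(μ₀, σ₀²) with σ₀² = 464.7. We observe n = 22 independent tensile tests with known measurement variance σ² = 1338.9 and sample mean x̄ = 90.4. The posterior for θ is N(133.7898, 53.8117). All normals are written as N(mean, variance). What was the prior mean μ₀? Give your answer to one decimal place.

μ₀ = 465.1

The posterior mean is a precision-weighted average: μ_n = (τ₀μ₀ + τ_data·x̄)/(τ₀+τ_data), with τ₀=1/σ₀² and τ_data=n/σ².
Here τ₀ = 1/464.7 = 0.002152 and τ_data = 22/1338.9 = 0.016431, so τ_n = 0.018583.
Rearranging for μ₀: μ₀ = (μ_n·τ_n − τ_data·x̄)/τ₀ = (133.7898·0.018583 − 0.016431·90.4) / 0.002152 = 1.000853/0.002152 ≈ 465.1.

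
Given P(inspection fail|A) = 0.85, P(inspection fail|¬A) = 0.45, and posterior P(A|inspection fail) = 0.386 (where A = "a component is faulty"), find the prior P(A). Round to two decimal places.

In odds form, posterior odds = prior odds × likelihood ratio, so prior odds = posterior odds ÷ LR.
Posterior odds = 0.386/(1−0.386) = 0.6287. LR = 0.85/0.45 = 1.8889.
Prior odds = 0.6287/1.8889 = 0.3328, so P(A) = 0.3328/(1+0.3328) ≈ 0.25.

P(A) = 0.25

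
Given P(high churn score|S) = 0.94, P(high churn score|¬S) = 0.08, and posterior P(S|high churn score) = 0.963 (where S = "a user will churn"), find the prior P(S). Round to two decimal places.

In odds form, posterior odds = prior odds × likelihood ratio, so prior odds = posterior odds ÷ LR.
Posterior odds = 0.963/(1−0.963) = 26.0270. LR = 0.94/0.08 = 11.7500.
Prior odds = 26.0270/11.7500 = 2.2151, so P(S) = 2.2151/(1+2.2151) ≈ 0.69.

P(S) = 0.69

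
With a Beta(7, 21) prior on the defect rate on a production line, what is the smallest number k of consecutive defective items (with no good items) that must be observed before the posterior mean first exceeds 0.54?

After k defective items and 0 good items the posterior is Beta(7+k, 21), with mean (7+k)/(7+21+k).
Set (7+k)/(28+k) > 0.54 and solve: k > (0.54·28 − 7)/(1 − 0.54) = 17.652.
The smallest integer exceeding 17.652 is 18.

k = 18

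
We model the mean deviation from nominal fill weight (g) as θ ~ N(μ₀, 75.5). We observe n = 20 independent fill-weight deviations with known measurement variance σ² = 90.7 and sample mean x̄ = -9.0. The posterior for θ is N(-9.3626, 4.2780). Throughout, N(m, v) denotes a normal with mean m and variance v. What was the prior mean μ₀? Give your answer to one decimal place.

μ₀ = -15.4

With known observation variance, the Normal–Normal posterior has precision τ_n = τ₀ + n/σ² and mean μ_n = (τ₀μ₀ + (n/σ²)x̄)/τ_n.
Here τ₀ = 1/75.5 = 0.013245 and τ_data = 20/90.7 = 0.220507, so τ_n = 0.233752.
Rearranging for μ₀: μ₀ = (μ_n·τ_n − τ_data·x̄)/τ₀ = (-9.3626·0.233752 − 0.220507·-9.0) / 0.013245 = -0.203963/0.013245 ≈ -15.4.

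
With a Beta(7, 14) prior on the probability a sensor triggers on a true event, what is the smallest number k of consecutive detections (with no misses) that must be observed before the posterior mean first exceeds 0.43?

k = 4

After k detections and 0 misses the posterior is Beta(7+k, 14), with mean (7+k)/(7+14+k).
Set (7+k)/(21+k) > 0.43 and solve: k > (0.43·21 − 7)/(1 − 0.43) = 3.561.
The smallest integer exceeding 3.561 is 4, and checking k=4: (11)/(25) = 0.4400 > 0.43.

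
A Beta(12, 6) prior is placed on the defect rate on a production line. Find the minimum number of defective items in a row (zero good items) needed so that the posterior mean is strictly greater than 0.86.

k = 25

After k defective items and 0 good items the posterior is Beta(12+k, 6), with mean (12+k)/(12+6+k).
Set (12+k)/(18+k) > 0.86 and solve: k > (0.86·18 − 12)/(1 − 0.86) = 24.857.
The smallest integer exceeding 24.857 is 25.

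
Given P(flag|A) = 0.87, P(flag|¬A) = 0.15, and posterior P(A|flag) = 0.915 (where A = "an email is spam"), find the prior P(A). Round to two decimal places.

P(A) = 0.65

In odds form, posterior odds = prior odds × likelihood ratio, so prior odds = posterior odds ÷ LR.
Posterior odds = 0.915/(1−0.915) = 10.7647. LR = 0.87/0.15 = 5.8000.
Prior odds = 10.7647/5.8000 = 1.8560, so P(A) = 1.8560/(1+1.8560) ≈ 0.65.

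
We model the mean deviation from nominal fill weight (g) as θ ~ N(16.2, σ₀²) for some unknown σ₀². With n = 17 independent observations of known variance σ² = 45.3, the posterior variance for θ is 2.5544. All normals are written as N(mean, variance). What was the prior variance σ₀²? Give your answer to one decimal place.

σ₀² = 61.7

For the Normal–Normal model with known σ², precisions add: τ_n = τ₀ + n/σ².
So 1/σ₀² = 1/2.5544 − 17/45.3 = 0.391481 − 0.375276 = 0.016205.
Hence σ₀² = 1/0.016205 ≈ 61.7.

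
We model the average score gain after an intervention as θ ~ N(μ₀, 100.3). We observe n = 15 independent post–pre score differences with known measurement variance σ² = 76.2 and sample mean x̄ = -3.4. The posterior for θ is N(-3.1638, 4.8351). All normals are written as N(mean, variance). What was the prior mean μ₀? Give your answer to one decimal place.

With known observation variance, the Normal–Normal posterior has precision τ_n = τ₀ + n/σ² and mean μ_n = (τ₀μ₀ + (n/σ²)x̄)/τ_n.
Here τ₀ = 1/100.3 = 0.009970 and τ_data = 15/76.2 = 0.196850, so τ_n = 0.206820.
Rearranging for μ₀: μ₀ = (μ_n·τ_n − τ_data·x̄)/τ₀ = (-3.1638·0.206820 − 0.196850·-3.4) / 0.009970 = 0.014953/0.009970 ≈ 1.5.

μ₀ = 1.5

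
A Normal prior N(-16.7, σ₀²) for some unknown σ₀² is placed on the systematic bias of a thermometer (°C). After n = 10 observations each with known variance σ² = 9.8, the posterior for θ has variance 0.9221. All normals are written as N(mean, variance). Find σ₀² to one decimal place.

For the Normal–Normal model with known σ², precisions add: τ_n = τ₀ + n/σ².
So 1/σ₀² = 1/0.9221 − 10/9.8 = 1.084481 − 1.020408 = 0.064073.
Hence σ₀² = 1/0.064073 ≈ 15.6.

σ₀² = 15.6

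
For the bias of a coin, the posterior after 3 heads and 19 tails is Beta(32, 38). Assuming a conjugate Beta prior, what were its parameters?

Beta(29, 19)

A Beta(a, b) prior with s successes and f failures in binomial data gives a Beta(a+s, b+f) posterior.
So a = 32 − 3 = 29 and b = 38 − 19 = 19.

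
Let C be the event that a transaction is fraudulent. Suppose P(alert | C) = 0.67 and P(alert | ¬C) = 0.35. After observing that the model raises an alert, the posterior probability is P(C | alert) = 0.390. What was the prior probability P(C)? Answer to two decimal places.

Bayes' rule in odds form gives O(C|E) = O(C)·[P(E|C)/P(E|¬C)], hence O(C) = O(C|E)/LR.
Posterior odds = 0.390/(1−0.390) = 0.6393. LR = 0.67/0.35 = 1.9143.
Prior odds = 0.6393/1.9143 = 0.3340, so P(C) = 0.3340/(1+0.3340) ≈ 0.25.

P(C) = 0.25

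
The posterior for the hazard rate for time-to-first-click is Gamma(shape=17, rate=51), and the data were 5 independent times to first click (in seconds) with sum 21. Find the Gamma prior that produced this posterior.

Gamma–exponential conjugacy: posterior shape = α + n, posterior rate = β + Σtᵢ.
So α = 17 − 5 = 12 and β = 51 − 21 = 30.

Gamma(shape=12, rate=30)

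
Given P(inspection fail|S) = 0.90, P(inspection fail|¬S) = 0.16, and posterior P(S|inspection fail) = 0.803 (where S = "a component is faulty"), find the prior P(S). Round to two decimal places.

Bayes' rule in odds form gives O(S|E) = O(S)·[P(E|S)/P(E|¬S)], hence O(S) = O(S|E)/LR.
Posterior odds = 0.803/(1−0.803) = 4.0761. LR = 0.90/0.16 = 5.6250.
Prior odds = 4.0761/5.6250 = 0.7246, so P(S) = 0.7246/(1+0.7246) ≈ 0.42.

P(S) = 0.42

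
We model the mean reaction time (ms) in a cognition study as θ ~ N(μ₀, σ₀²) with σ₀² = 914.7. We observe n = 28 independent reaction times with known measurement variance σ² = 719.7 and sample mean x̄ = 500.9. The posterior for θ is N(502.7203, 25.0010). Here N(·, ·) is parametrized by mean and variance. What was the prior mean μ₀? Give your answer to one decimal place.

μ₀ = 567.5

The posterior mean is a precision-weighted average: μ_n = (τ₀μ₀ + τ_data·x̄)/(τ₀+τ_data), with τ₀=1/σ₀² and τ_data=n/σ².
Here τ₀ = 1/914.7 = 0.001093 and τ_data = 28/719.7 = 0.038905, so τ_n = 0.039998.
Rearranging for μ₀: μ₀ = (μ_n·τ_n − τ_data·x̄)/τ₀ = (502.7203·0.039998 − 0.038905·500.9) / 0.001093 = 0.620292/0.001093 ≈ 567.5.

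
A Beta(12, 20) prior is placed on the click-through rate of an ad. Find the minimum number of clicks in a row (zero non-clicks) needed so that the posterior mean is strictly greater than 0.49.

After k clicks and 0 non-clicks the posterior is Beta(12+k, 20), with mean (12+k)/(12+20+k).
Set (12+k)/(32+k) > 0.49 and solve: k > (0.49·32 − 12)/(1 − 0.49) = 7.216.
The smallest integer exceeding 7.216 is 8.

k = 8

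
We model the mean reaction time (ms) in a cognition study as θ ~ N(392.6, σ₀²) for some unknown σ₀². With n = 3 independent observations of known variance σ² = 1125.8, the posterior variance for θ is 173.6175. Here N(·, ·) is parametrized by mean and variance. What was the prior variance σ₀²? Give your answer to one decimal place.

Posterior precision equals prior precision plus data precision: 1/σ_n² = 1/σ₀² + n/σ².
So 1/σ₀² = 1/173.6175 − 3/1125.8 = 0.005760 − 0.002665 = 0.003095.
Hence σ₀² = 1/0.003095 ≈ 323.1.

σ₀² = 323.1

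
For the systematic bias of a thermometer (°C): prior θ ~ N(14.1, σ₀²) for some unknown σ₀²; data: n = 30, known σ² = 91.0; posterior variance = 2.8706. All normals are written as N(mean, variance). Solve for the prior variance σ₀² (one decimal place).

σ₀² = 53.5

For the Normal–Normal model with known σ², precisions add: τ_n = τ₀ + n/σ².
So 1/σ₀² = 1/2.8706 − 30/91.0 = 0.348359 − 0.329670 = 0.018689.
Hence σ₀² = 1/0.018689 ≈ 53.5.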